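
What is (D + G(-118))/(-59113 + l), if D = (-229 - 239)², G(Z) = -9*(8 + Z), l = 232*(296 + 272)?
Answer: 73338/24221 ≈ 3.0279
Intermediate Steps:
l = 131776 (l = 232*568 = 131776)
G(Z) = -72 - 9*Z
D = 219024 (D = (-468)² = 219024)
(D + G(-118))/(-59113 + l) = (219024 + (-72 - 9*(-118)))/(-59113 + 131776) = (219024 + (-72 + 1062))/72663 = (219024 + 990)*(1/72663) = 220014*(1/72663) = 73338/24221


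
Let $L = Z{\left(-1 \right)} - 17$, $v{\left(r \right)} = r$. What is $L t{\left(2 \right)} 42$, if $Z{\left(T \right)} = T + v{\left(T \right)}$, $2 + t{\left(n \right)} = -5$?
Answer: $5586$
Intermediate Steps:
$t{\left(n \right)} = -7$ ($t{\left(n \right)} = -2 - 5 = -7$)
$Z{\left(T \right)} = 2 T$ ($Z{\left(T \right)} = T + T = 2 T$)
$L = -19$ ($L = 2 \left(-1\right) - 17 = -2 - 17 = -19$)
$L t{\left(2 \right)} 42 = \left(-19\right) \left(-7\right) 42 = 133 \cdot 42 = 5586$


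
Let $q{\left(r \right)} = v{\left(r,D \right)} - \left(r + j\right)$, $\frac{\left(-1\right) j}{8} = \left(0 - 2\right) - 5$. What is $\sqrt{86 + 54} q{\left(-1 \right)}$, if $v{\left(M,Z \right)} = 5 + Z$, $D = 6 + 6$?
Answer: $- 76 \sqrt{35} \approx -449.62$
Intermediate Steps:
$D = 12$
$j = 56$ ($j = - 8 \left(\left(0 - 2\right) - 5\right) = - 8 \left(-2 - 5\right) = \left(-8\right) \left(-7\right) = 56$)
$q{\left(r \right)} = -39 - r$ ($q{\left(r \right)} = \left(5 + 12\right) - \left(r + 56\right) = 17 - \left(56 + r\right) = -39 - r$)
$\sqrt{86 + 54} q{\left(-1 \right)} = \sqrt{86 + 54} \left(-39 - -1\right) = \sqrt{140} \left(-39 + 1\right) = 2 \sqrt{35} \left(-38\right) = - 76 \sqrt{35}$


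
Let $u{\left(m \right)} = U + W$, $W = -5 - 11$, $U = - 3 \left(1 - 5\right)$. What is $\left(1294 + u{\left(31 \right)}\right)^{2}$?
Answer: $1664100$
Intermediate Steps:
$U = 12$ ($U = \left(-3\right) \left(-4\right) = 12$)
$W = -16$ ($W = -5 - 11 = -16$)
$u{\left(m \right)} = -4$ ($u{\left(m \right)} = 12 - 16 = -4$)
$\left(1294 + u{\left(31 \right)}\right)^{2} = \left(1294 - 4\right)^{2} = 1290^{2} = 1664100$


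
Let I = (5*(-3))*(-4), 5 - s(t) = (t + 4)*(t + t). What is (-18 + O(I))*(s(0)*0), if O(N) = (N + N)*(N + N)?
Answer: 0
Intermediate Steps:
s(t) = 5 - 2*t*(4 + t) (s(t) = 5 - (t + 4)*(t + t) = 5 - (4 + t)*2*t = 5 - 2*t*(4 + t))
I = 60 (I = -15*(-4) = 60)
O(N) = 4*N**2 (O(N) = (2*N)*(2*N) = 4*N**2)
(-18 + O(I))*(s(0)*0) = (-18 + 4*60**2)*((5 - 8*0 - 2*0**2)*0) = (-18 + 4*3600)*((5 + 0 - 2*0)*0) = (-18 + 14400)*((5 + 0 + 0)*0) = 14382*(5*0) = 14382*0 = 0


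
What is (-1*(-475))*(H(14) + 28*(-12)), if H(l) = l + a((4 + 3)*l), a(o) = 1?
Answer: -152475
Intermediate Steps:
H(l) = 1 + l (H(l) = l + 1 = 1 + l)
(-1*(-475))*(H(14) + 28*(-12)) = (-1*(-475))*((1 + 14) + 28*(-12)) = 475*(15 - 336) = 475*(-321) = -152475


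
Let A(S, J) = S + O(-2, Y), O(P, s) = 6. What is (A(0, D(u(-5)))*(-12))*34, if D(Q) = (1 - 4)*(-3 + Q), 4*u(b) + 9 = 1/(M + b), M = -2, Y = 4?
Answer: -2448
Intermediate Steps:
u(b) = -9/4 + 1/(4*(-2 + b))
D(Q) = 9 - 3*Q (D(Q) = -3*(-3 + Q) = 9 - 3*Q)
A(S, J) = 6 + S (A(S, J) = S + 6 = 6 + S)
(A(0, D(u(-5)))*(-12))*34 = ((6 + 0)*(-12))*34 = (6*(-12))*34 = -72*34 = -2448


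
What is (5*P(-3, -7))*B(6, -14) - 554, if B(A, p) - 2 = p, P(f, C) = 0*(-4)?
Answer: -554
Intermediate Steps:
P(f, C) = 0
B(A, p) = 2 + p
(5*P(-3, -7))*B(6, -14) - 554 = (5*0)*(2 - 14) - 554 = 0*(-12) - 554 = 0 - 554 = -554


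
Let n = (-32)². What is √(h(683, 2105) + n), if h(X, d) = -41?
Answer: √983 ≈ 31.353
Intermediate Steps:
n = 1024
√(h(683, 2105) + n) = √(-41 + 1024) = √983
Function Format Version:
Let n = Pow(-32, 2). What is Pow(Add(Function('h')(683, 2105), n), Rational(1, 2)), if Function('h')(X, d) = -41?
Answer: Pow(983, Rational(1, 2)) ≈ 31.353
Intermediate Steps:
n = 1024
Pow(Add(Function('h')(683, 2105), n), Rational(1, 2)) = Pow(Add(-41, 1024), Rational(1, 2)) = Pow(983, Rational(1, 2))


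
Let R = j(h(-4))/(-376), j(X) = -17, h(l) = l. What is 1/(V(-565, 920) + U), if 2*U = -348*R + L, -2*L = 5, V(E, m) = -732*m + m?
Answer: -94/63217737 ≈ -1.4869e-6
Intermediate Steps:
V(E, m) = -731*m
R = 17/376 (R = -17/(-376) = -17*(-1/376) = 17/376 ≈ 0.045213)
L = -5/2 (L = -½*5 = -5/2 ≈ -2.5000)
U = -857/94 (U = (-348*17/376 - 5/2)/2 = (-1479/94 - 5/2)/2 = (½)*(-857/47) = -857/94 ≈ -9.1170)
1/(V(-565, 920) + U) = 1/(-731*920 - 857/94) = 1/(-672520 - 857/94) = 1/(-63217737/94) = -94/63217737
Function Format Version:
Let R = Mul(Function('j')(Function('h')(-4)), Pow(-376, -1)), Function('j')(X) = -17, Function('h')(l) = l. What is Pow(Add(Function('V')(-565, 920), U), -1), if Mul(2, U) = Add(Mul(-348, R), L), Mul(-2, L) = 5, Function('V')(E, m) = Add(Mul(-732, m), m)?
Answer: Rational(-94, 63217737) ≈ -1.4869e-6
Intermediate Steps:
Function('V')(E, m) = Mul(-731, m)
R = Rational(17, 376) (R = Mul(-17, Pow(-376, -1)) = Mul(-17, Rational(-1, 376)) = Rational(17, 376) ≈ 0.045213)
L = Rational(-5, 2) (L = Mul(Rational(-1, 2), 5) = Rational(-5, 2) ≈ -2.5000)
U = Rational(-857, 94) (U = Mul(Rational(1, 2), Add(Mul(-348, Rational(17, 376)), Rational(-5, 2))) = Mul(Rational(1, 2), Add(Rational(-1479, 94), Rational(-5, 2))) = Mul(Rational(1, 2), Rational(-857, 47)) = Rational(-857, 94) ≈ -9.1170)
Pow(Add(Function('V')(-565, 920), U), -1) = Pow(Add(Mul(-731, 920), Rational(-857, 94)), -1) = Pow(Add(-672520, Rational(-857, 94)), -1) = Pow(Rational(-63217737, 94), -1) = Rational(-94, 63217737)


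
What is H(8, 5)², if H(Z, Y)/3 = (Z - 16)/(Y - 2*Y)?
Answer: 576/25 ≈ 23.040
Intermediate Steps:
H(Z, Y) = -3*(-16 + Z)/Y (H(Z, Y) = 3*((Z - 16)/(Y - 2*Y)) = 3*((-16 + Z)/((-Y))) = 3*((-16 + Z)*(-1/Y)) = 3*(-(-16 + Z)/Y) = -3*(-16 + Z)/Y)
H(8, 5)² = (3*(16 - 1*8)/5)² = (3*(⅕)*(16 - 8))² = (3*(⅕)*8)² = (24/5)² = 576/25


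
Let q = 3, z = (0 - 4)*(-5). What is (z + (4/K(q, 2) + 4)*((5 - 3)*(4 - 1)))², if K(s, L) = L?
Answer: 3136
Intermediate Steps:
z = 20 (z = -4*(-5) = 20)
(z + (4/K(q, 2) + 4)*((5 - 3)*(4 - 1)))² = (20 + (4/2 + 4)*((5 - 3)*(4 - 1)))² = (20 + (4*(½) + 4)*(2*3))² = (20 + (2 + 4)*6)² = (20 + 6*6)² = (20 + 36)² = 56² = 3136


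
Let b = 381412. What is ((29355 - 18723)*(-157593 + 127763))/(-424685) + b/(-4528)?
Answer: 405760139/612412 ≈ 662.56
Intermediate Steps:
((29355 - 18723)*(-157593 + 127763))/(-424685) + b/(-4528) = ((29355 - 18723)*(-157593 + 127763))/(-424685) + 381412/(-4528) = (10632*(-29830))*(-1/424685) + 381412*(-1/4528) = -317152560*(-1/424685) - 95353/1132 = 404016/541 - 95353/1132 = 405760139/612412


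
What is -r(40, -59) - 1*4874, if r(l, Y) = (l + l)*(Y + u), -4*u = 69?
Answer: 1226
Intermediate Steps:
u = -69/4 (u = -¼*69 = -69/4 ≈ -17.250)
r(l, Y) = 2*l*(-69/4 + Y) (r(l, Y) = (l + l)*(Y - 69/4) = (2*l)*(-69/4 + Y) = 2*l*(-69/4 + Y))
-r(40, -59) - 1*4874 = -40*(-69 + 4*(-59))/2 - 1*4874 = -40*(-69 - 236)/2 - 4874 = -40*(-305)/2 - 4874 = -1*(-6100) - 4874 = 6100 - 4874 = 1226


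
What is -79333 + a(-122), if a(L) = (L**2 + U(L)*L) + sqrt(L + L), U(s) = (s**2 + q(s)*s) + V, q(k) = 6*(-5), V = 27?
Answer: -2330111 + 2*I*sqrt(61) ≈ -2.3301e+6 + 15.62*I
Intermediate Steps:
q(k) = -30
U(s) = 27 + s**2 - 30*s (U(s) = (s**2 - 30*s) + 27 = 27 + s**2 - 30*s)
a(L) = L**2 + L*(27 + L**2 - 30*L) + sqrt(2)*sqrt(L) (a(L) = (L**2 + (27 + L**2 - 30*L)*L) + sqrt(L + L) = (L**2 + L*(27 + L**2 - 30*L)) + sqrt(2*L) = (L**2 + L*(27 + L**2 - 30*L)) + sqrt(2)*sqrt(L) = L**2 + L*(27 + L**2 - 30*L) + sqrt(2)*sqrt(L))
-79333 + a(-122) = -79333 + ((-122)**3 - 29*(-122)**2 + 27*(-122) + sqrt(2)*sqrt(-122)) = -79333 + (-1815848 - 29*14884 - 3294 + sqrt(2)*(I*sqrt(122))) = -79333 + (-1815848 - 431636 - 3294 + 2*I*sqrt(61)) = -79333 + (-2250778 + 2*I*sqrt(61)) = -2330111 + 2*I*sqrt(61)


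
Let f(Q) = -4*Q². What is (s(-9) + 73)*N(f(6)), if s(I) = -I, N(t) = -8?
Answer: -656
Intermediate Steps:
(s(-9) + 73)*N(f(6)) = (-1*(-9) + 73)*(-8) = (9 + 73)*(-8) = 82*(-8) = -656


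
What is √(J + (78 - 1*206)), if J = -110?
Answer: I*√238 ≈ 15.427*I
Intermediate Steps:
√(J + (78 - 1*206)) = √(-110 + (78 - 1*206)) = √(-110 + (78 - 206)) = √(-110 - 128) = √(-238) = I*√238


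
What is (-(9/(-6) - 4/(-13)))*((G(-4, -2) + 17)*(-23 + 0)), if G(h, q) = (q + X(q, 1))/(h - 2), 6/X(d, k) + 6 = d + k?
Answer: -261671/546 ≈ -479.25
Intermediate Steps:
X(d, k) = 6/(-6 + d + k) (X(d, k) = 6/(-6 + (d + k)) = 6/(-6 + d + k))
G(h, q) = (q + 6/(-5 + q))/(-2 + h) (G(h, q) = (q + 6/(-6 + q + 1))/(h - 2) = (q + 6/(-5 + q))/(-2 + h))
(-(9/(-6) - 4/(-13)))*((G(-4, -2) + 17)*(-23 + 0)) = (-(9/(-6) - 4/(-13)))*(((6 - 2*(-5 - 2))/((-5 - 2)*(-2 - 4)) + 17)*(-23 + 0)) = (-(9*(-⅙) - 4*(-1/13)))*(((6 - 2*(-7))/(-7*(-6)) + 17)*(-23)) = (-(-3/2 + 4/13))*((-⅐*(-⅙)*(6 + 14) + 17)*(-23)) = (-1*(-31/26))*((-⅐*(-⅙)*20 + 17)*(-23)) = 31*((10/21 + 17)*(-23))/26 = 31*((367/21)*(-23))/26 = (31/26)*(-8441/21) = -261671/546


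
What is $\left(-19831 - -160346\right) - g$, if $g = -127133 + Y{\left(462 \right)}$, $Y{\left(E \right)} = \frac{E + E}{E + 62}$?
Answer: $\frac{35061657}{131} \approx 2.6765 \cdot 10^{5}$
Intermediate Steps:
$Y{\left(E \right)} = \frac{2 E}{62 + E}$
$g = - \frac{16654192}{131}$ ($g = -127133 + 2 \cdot 462 \frac{1}{62 + 462} = -127133 + 2 \cdot 462 \cdot \frac{1}{524} = -127133 + \frac{231}{131} = - \frac{16654192}{131} \approx -1.2713 \cdot 10^{5}$)
$\left(-19831 - -160346\right) - g = \left(-19831 - -160346\right) - - \frac{16654192}{131} = \left(-19831 + 160346\right) + \frac{16654192}{131} = 140515 + \frac{16654192}{131} = \frac{35061657}{131}$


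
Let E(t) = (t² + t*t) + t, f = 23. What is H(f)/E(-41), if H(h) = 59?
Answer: 59/3321 ≈ 0.017766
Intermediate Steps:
E(t) = t + 2*t² (E(t) = (t² + t²) + t = 2*t² + t = t + 2*t²)
H(f)/E(-41) = 59/((-41*(1 + 2*(-41)))) = 59/((-41*(1 - 82))) = 59/((-41*(-81))) = 59/3321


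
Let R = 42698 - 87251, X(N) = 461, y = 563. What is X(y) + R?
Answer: -44092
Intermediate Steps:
R = -44553
X(y) + R = 461 - 44553 = -44092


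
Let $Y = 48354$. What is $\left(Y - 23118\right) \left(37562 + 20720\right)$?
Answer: $1470804552$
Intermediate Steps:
$\left(Y - 23118\right) \left(37562 + 20720\right) = \left(48354 - 23118\right) \left(37562 + 20720\right) = 25236 \cdot 58282 = 1470804552$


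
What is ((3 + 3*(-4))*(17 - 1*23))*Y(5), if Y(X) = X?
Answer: 270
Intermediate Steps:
((3 + 3*(-4))*(17 - 1*23))*Y(5) = ((3 + 3*(-4))*(17 - 1*23))*5 = ((3 - 12)*(17 - 23))*5 = -9*(-6)*5 = 54*5 = 270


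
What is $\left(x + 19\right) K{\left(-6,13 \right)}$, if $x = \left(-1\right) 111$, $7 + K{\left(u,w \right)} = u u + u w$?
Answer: $4508$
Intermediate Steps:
$K{\left(u,w \right)} = -7 + u^{2} + u w$ ($K{\left(u,w \right)} = -7 + \left(u u + u w\right) = -7 + \left(u^{2} + u w\right) = -7 + u^{2} + u w$)
$x = -111$
$\left(x + 19\right) K{\left(-6,13 \right)} = \left(-111 + 19\right) \left(-7 + \left(-6\right)^{2} - 78\right) = - 92 \left(-7 + 36 - 78\right) = \left(-92\right) \left(-49\right) = 4508$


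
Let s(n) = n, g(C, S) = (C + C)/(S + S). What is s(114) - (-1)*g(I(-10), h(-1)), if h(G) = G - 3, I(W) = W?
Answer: 233/2 ≈ 116.50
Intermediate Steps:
h(G) = -3 + G
g(C, S) = C/S (g(C, S) = (2*C)/((2*S)) = (2*C)*(1/(2*S)) = C/S)
s(114) - (-1)*g(I(-10), h(-1)) = 114 - (-1)*(-10/(-3 - 1)) = 114 - (-1)*(-10/(-4)) = 114 - (-1)*(-10*(-¼)) = 114 - (-1)*5/2 = 114 - 1*(-5/2) = 114 + 5/2 = 233/2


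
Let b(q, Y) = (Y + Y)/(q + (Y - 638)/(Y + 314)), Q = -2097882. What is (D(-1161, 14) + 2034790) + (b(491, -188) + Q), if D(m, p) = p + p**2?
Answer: -34271113/545 ≈ -62883.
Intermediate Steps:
b(q, Y) = 2*Y/(q + (-638 + Y)/(314 + Y)) (b(q, Y) = (2*Y)/(q + (-638 + Y)/(314 + Y)) = 2*Y/(q + (-638 + Y)/(314 + Y)))
(D(-1161, 14) + 2034790) + (b(491, -188) + Q) = (14*(1 + 14) + 2034790) + (2*(-188)*(314 - 188)/(-638 - 188 + 314*491 - 188*491) - 2097882) = (14*15 + 2034790) + (2*(-188)*126/(-638 - 188 + 154174 - 92308) - 2097882) = (210 + 2034790) + (2*(-188)*126/61040 - 2097882) = 2035000 + (2*(-188)*(1/61040)*126 - 2097882) = 2035000 + (-423/545 - 2097882) = 2035000 - 1143346113/545 = -34271113/545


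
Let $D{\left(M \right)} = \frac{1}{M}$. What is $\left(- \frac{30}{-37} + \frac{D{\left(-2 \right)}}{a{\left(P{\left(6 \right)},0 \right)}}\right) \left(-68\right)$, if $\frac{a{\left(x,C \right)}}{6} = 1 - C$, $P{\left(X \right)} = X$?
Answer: $- \frac{5491}{111} \approx -49.468$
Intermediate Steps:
$a{\left(x,C \right)} = 6 - 6 C$ ($a{\left(x,C \right)} = 6 \left(1 - C\right) = 6 - 6 C$)
$\left(- \frac{30}{-37} + \frac{D{\left(-2 \right)}}{a{\left(P{\left(6 \right)},0 \right)}}\right) \left(-68\right) = \left(- \frac{30}{-37} + \frac{1}{\left(-2\right) \left(6 - 0\right)}\right) \left(-68\right) = \left(\left(-30\right) \left(- \frac{1}{37}\right) - \frac{1}{2 \left(6 + 0\right)}\right) \left(-68\right) = \left(\frac{30}{37} - \frac{1}{2 \cdot 6}\right) \left(-68\right) = \left(\frac{30}{37} - \frac{1}{12}\right) \left(-68\right) = \frac{323}{444} \left(-68\right) = - \frac{5491}{111}$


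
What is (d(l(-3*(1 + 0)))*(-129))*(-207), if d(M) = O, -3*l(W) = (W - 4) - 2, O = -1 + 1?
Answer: 0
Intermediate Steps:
O = 0
l(W) = 2 - W/3 (l(W) = -((W - 4) - 2)/3 = -((-4 + W) - 2)/3 = -(-6 + W)/3 = 2 - W/3)
d(M) = 0
(d(l(-3*(1 + 0)))*(-129))*(-207) = (0*(-129))*(-207) = 0*(-207) = 0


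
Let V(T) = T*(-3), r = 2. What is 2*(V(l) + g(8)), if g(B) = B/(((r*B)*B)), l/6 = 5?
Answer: -1439/8 ≈ -179.88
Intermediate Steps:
l = 30 (l = 6*5 = 30)
V(T) = -3*T
g(B) = 1/(2*B) (g(B) = B/(((2*B)*B)) = B/((2*B²)) = B*(1/(2*B²)) = 1/(2*B))
2*(V(l) + g(8)) = 2*(-3*30 + (½)/8) = 2*(-90 + (½)*(⅛)) = 2*(-90 + 1/16) = 2*(-1439/16) = -1439/8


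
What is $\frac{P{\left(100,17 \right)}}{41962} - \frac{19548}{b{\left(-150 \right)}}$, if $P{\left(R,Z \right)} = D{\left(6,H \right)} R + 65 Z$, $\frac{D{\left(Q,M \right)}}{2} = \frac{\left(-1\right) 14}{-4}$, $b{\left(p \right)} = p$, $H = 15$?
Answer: $\frac{136757321}{1049050} \approx 130.36$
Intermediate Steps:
$D{\left(Q,M \right)} = 7$ ($D{\left(Q,M \right)} = 2 \frac{\left(-1\right) 14}{-4} = 2 \left(\left(-14\right) \left(- \frac{1}{4}\right)\right) = 2 \cdot \frac{7}{2} = 7$)
$P{\left(R,Z \right)} = 7 R + 65 Z$
$\frac{P{\left(100,17 \right)}}{41962} - \frac{19548}{b{\left(-150 \right)}} = \frac{7 \cdot 100 + 65 \cdot 17}{41962} - \frac{19548}{-150} = \left(700 + 1105\right) \frac{1}{41962} - - \frac{3258}{25} = 1805 \cdot \frac{1}{41962} + \frac{3258}{25} = \frac{1805}{41962} + \frac{3258}{25} = \frac{136757321}{1049050}$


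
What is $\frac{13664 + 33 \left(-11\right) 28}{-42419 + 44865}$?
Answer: $\frac{1750}{1223} \approx 1.4309$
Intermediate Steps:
$\frac{13664 + 33 \left(-11\right) 28}{-42419 + 44865} = \frac{13664 - 10164}{2446} = \left(13664 - 10164\right) \frac{1}{2446} = 3500 \cdot \frac{1}{2446} = \frac{1750}{1223}$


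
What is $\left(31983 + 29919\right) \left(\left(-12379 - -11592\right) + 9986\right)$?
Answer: $569436498$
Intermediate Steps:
$\left(31983 + 29919\right) \left(\left(-12379 - -11592\right) + 9986\right) = 61902 \left(\left(-12379 + 11592\right) + 9986\right) = 61902 \left(-787 + 9986\right) = 61902 \cdot 9199 = 569436498$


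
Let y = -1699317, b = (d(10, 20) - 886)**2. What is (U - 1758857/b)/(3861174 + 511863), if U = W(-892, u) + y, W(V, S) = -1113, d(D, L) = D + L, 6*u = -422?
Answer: -1245968035337/3204281639232 ≈ -0.38884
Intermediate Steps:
u = -211/3 (u = (1/6)*(-422) = -211/3 ≈ -70.333)
b = 732736 (b = ((10 + 20) - 886)**2 = (30 - 886)**2 = (-856)**2 = 732736)
U = -1700430 (U = -1113 - 1699317 = -1700430)
(U - 1758857/b)/(3861174 + 511863) = (-1700430 - 1758857/732736)/(3861174 + 511863) = (-1700430 - 1758857*1/732736)/4373037 = (-1700430 - 1758857/732736)*(1/4373037) = -1245968035337/732736*1/4373037 = -1245968035337/3204281639232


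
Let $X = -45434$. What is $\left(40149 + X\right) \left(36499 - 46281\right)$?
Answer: $51697870$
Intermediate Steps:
$\left(40149 + X\right) \left(36499 - 46281\right) = \left(40149 - 45434\right) \left(36499 - 46281\right) = \left(-5285\right) \left(-9782\right) = 51697870$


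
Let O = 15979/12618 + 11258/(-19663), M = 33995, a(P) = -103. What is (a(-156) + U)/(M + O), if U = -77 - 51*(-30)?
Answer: 334945440900/8434594558963 ≈ 0.039711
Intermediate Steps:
U = 1453 (U = -77 + 1530 = 1453)
O = 172141633/248107734 (O = 15979*(1/12618) + 11258*(-1/19663) = 15979/12618 - 11258/19663 = 172141633/248107734 ≈ 0.69382)
(a(-156) + U)/(M + O) = (-103 + 1453)/(33995 + 172141633/248107734) = 1350/(8434594558963/248107734) = 1350*(248107734/8434594558963) = 334945440900/8434594558963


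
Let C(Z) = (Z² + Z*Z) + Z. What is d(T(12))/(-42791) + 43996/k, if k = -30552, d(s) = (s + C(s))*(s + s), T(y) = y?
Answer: -527851553/326837658 ≈ -1.6150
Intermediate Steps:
C(Z) = Z + 2*Z² (C(Z) = (Z² + Z²) + Z = 2*Z² + Z = Z + 2*Z²)
d(s) = 2*s*(s + s*(1 + 2*s)) (d(s) = (s + s*(1 + 2*s))*(s + s) = (s + s*(1 + 2*s))*(2*s) = 2*s*(s + s*(1 + 2*s)))
d(T(12))/(-42791) + 43996/k = (4*12²*(1 + 12))/(-42791) + 43996/(-30552) = (4*144*13)*(-1/42791) + 43996*(-1/30552) = 7488*(-1/42791) - 10999/7638 = -7488/42791 - 10999/7638 = -527851553/326837658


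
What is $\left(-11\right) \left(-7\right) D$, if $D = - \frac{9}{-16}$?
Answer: $\frac{693}{16} \approx 43.313$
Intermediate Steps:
$D = \frac{9}{16}$ ($D = \left(-9\right) \left(- \frac{1}{16}\right) = \frac{9}{16} \approx 0.5625$)
$\left(-11\right) \left(-7\right) D = \left(-11\right) \left(-7\right) \frac{9}{16} = 77 \cdot \frac{9}{16} = \frac{693}{16}$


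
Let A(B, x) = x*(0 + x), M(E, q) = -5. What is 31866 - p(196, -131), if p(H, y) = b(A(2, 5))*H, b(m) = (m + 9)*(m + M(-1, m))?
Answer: -101414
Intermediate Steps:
A(B, x) = x² (A(B, x) = x*x = x²)
b(m) = (-5 + m)*(9 + m) (b(m) = (m + 9)*(m - 5) = (9 + m)*(-5 + m) = (-5 + m)*(9 + m))
p(H, y) = 680*H (p(H, y) = (-45 + (5²)² + 4*5²)*H = (-45 + 25² + 4*25)*H = (-45 + 625 + 100)*H = 680*H)
31866 - p(196, -131) = 31866 - 680*196 = 31866 - 1*133280 = 31866 - 133280 = -101414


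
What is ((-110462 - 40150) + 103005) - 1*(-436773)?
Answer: 389166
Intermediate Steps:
((-110462 - 40150) + 103005) - 1*(-436773) = (-150612 + 103005) + 436773 = -47607 + 436773 = 389166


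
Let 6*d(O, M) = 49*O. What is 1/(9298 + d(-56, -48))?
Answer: 3/26522 ≈ 0.00011311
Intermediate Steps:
d(O, M) = 49*O/6 (d(O, M) = (49*O)/6 = 49*O/6)
1/(9298 + d(-56, -48)) = 1/(9298 + (49/6)*(-56)) = 1/(9298 - 1372/3) = 1/(26522/3) = 3/26522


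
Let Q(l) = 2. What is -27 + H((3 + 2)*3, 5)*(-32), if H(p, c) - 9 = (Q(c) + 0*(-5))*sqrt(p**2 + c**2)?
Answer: -315 - 320*sqrt(10) ≈ -1326.9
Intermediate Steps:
H(p, c) = 9 + 2*sqrt(c**2 + p**2) (H(p, c) = 9 + (2 + 0*(-5))*sqrt(p**2 + c**2) = 9 + (2 + 0)*sqrt(c**2 + p**2) = 9 + 2*sqrt(c**2 + p**2))
-27 + H((3 + 2)*3, 5)*(-32) = -27 + (9 + 2*sqrt(5**2 + ((3 + 2)*3)**2))*(-32) = -27 + (9 + 2*sqrt(25 + (5*3)**2))*(-32) = -27 + (9 + 2*sqrt(25 + 15**2))*(-32) = -27 + (9 + 2*sqrt(25 + 225))*(-32) = -27 + (9 + 2*sqrt(250))*(-32) = -27 + (9 + 2*(5*sqrt(10)))*(-32) = -27 + (9 + 10*sqrt(10))*(-32) = -27 + (-288 - 320*sqrt(10)) = -315 - 320*sqrt(10)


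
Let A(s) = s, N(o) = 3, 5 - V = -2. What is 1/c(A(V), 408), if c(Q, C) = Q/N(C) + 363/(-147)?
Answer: -147/20 ≈ -7.3500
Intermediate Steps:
V = 7 (V = 5 - 1*(-2) = 5 + 2 = 7)
c(Q, C) = -121/49 + Q/3 (c(Q, C) = Q/3 + 363/(-147) = Q*(⅓) + 363*(-1/147) = Q/3 - 121/49 = -121/49 + Q/3)
1/c(A(V), 408) = 1/(-121/49 + (⅓)*7) = 1/(-121/49 + 7/3) = 1/(-20/147) = -147/20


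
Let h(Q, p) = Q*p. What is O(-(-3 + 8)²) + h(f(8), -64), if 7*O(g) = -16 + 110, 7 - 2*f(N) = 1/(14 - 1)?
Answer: -18938/91 ≈ -208.11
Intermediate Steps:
f(N) = 45/13 (f(N) = 7/2 - 1/(2*(14 - 1)) = 7/2 - ½/13 = 7/2 - ½*1/13 = 7/2 - 1/26 = 45/13)
O(g) = 94/7 (O(g) = (-16 + 110)/7 = (⅐)*94 = 94/7)
O(-(-3 + 8)²) + h(f(8), -64) = 94/7 + (45/13)*(-64) = 94/7 - 2880/13 = -18938/91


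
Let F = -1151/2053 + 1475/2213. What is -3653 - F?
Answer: -16597115729/4543289 ≈ -3653.1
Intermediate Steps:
F = 481012/4543289 (F = -1151*1/2053 + 1475*(1/2213) = -1151/2053 + 1475/2213 = 481012/4543289 ≈ 0.10587)
-3653 - F = -3653 - 1*481012/4543289 = -3653 - 481012/4543289 = -16597115729/4543289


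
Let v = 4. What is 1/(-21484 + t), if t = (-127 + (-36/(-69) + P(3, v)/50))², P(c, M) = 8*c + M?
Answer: -330625/1860953091 ≈ -0.00017766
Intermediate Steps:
P(c, M) = M + 8*c
t = 5242194409/330625 (t = (-127 + (-36/(-69) + (4 + 8*3)/50))² = (-127 + (-36*(-1/69) + (4 + 24)*(1/50)))² = (-127 + (12/23 + 28*(1/50)))² = (-127 + (12/23 + 14/25))² = (-127 + 622/575)² = (-72403/575)² = 5242194409/330625 ≈ 15855.)
1/(-21484 + t) = 1/(-21484 + 5242194409/330625) = 1/(-1860953091/330625) = -330625/1860953091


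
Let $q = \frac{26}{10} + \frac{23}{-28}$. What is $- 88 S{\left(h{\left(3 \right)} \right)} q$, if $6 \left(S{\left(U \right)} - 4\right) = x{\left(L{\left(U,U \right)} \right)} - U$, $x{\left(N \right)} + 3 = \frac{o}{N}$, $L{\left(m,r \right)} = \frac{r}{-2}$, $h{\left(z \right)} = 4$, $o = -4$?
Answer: $- \frac{17347}{35} \approx -495.63$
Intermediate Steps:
$L{\left(m,r \right)} = - \frac{r}{2}$ ($L{\left(m,r \right)} = r \left(- \frac{1}{2}\right) = - \frac{r}{2}$)
$x{\left(N \right)} = -3 - \frac{4}{N}$
$q = \frac{249}{140}$ ($q = 26 \cdot \frac{1}{10} + 23 \left(- \frac{1}{28}\right) = \frac{13}{5} - \frac{23}{28} = \frac{249}{140} \approx 1.7786$)
$S{\left(U \right)} = \frac{7}{2} - \frac{U}{6} + \frac{4}{3 U}$ ($S{\left(U \right)} = 4 + \frac{\left(-3 - \frac{4}{\left(- \frac{1}{2}\right) U}\right) - U}{6} = 4 + \frac{\left(-3 - 4 \left(- \frac{2}{U}\right)\right) - U}{6} = 4 + \frac{\left(-3 + \frac{8}{U}\right) - U}{6} = 4 + \frac{-3 - U + \frac{8}{U}}{6} = 4 - \left(\frac{1}{2} - \frac{4}{3 U} + \frac{U}{6}\right) = \frac{7}{2} - \frac{U}{6} + \frac{4}{3 U}$)
$- 88 S{\left(h{\left(3 \right)} \right)} q = - 88 \frac{8 - 4^{2} + 21 \cdot 4}{6 \cdot 4} \cdot \frac{249}{140} = - 88 \cdot \frac{1}{6} \cdot \frac{1}{4} \left(8 - 16 + 84\right) \frac{249}{140} = - 88 \cdot \frac{1}{6} \cdot \frac{1}{4} \cdot 76 \cdot \frac{249}{140} = \left(-88\right) \frac{19}{6} \cdot \frac{249}{140} = \left(- \frac{836}{3}\right) \frac{249}{140} = - \frac{17347}{35}$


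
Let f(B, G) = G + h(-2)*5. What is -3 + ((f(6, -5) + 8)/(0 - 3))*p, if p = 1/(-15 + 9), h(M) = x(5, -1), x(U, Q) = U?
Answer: -13/9 ≈ -1.4444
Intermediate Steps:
h(M) = 5
p = -⅙ (p = 1/(-6) = -⅙ ≈ -0.16667)
f(B, G) = 25 + G (f(B, G) = G + 5*5 = G + 25 = 25 + G)
-3 + ((f(6, -5) + 8)/(0 - 3))*p = -3 + (((25 - 5) + 8)/(0 - 3))*(-⅙) = -3 + ((20 + 8)/(-3))*(-⅙) = -3 + (28*(-⅓))*(-⅙) = -3 - 28/3*(-⅙) = -3 + 14/9 = -13/9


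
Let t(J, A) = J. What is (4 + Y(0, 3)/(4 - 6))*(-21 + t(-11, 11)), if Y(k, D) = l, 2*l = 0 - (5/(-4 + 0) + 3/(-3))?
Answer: -110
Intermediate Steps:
l = 9/8 (l = (0 - (5/(-4 + 0) + 3/(-3)))/2 = (0 - (5/(-4) + 3*(-⅓)))/2 = (0 - (5*(-¼) - 1))/2 = (0 - (-5/4 - 1))/2 = (0 - 1*(-9/4))/2 = (0 + 9/4)/2 = (½)*(9/4) = 9/8 ≈ 1.1250)
Y(k, D) = 9/8
(4 + Y(0, 3)/(4 - 6))*(-21 + t(-11, 11)) = (4 + 9/(8*(4 - 6)))*(-21 - 11) = (4 + (9/8)/(-2))*(-32) = (4 + (9/8)*(-½))*(-32) = (4 - 9/16)*(-32) = (55/16)*(-32) = -110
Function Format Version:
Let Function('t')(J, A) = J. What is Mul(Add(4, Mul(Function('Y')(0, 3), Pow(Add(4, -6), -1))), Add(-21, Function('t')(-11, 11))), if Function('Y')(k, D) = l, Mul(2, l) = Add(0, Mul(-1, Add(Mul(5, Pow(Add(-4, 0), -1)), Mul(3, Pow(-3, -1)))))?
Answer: -110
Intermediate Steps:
l = Rational(9, 8) (l = Mul(Rational(1, 2), Add(0, Mul(-1, Add(Mul(5, Pow(Add(-4, 0), -1)), Mul(3, Pow(-3, -1)))))) = Mul(Rational(1, 2), Add(0, Mul(-1, Add(Mul(5, Pow(-4, -1)), Mul(3, Rational(-1, 3)))))) = Mul(Rational(1, 2), Add(0, Mul(-1, Add(Mul(5, Rational(-1, 4)), -1)))) = Mul(Rational(1, 2), Add(0, Mul(-1, Add(Rational(-5, 4), -1)))) = Mul(Rational(1, 2), Add(0, Mul(-1, Rational(-9, 4)))) = Mul(Rational(1, 2), Add(0, Rational(9, 4))) = Mul(Rational(1, 2), Rational(9, 4)) = Rational(9, 8) ≈ 1.1250)
Function('Y')(k, D) = Rational(9, 8)
Mul(Add(4, Mul(Function('Y')(0, 3), Pow(Add(4, -6), -1))), Add(-21, Function('t')(-11, 11))) = Mul(Add(4, Mul(Rational(9, 8), Pow(Add(4, -6), -1))), Add(-21, -11)) = Mul(Add(4, Mul(Rational(9, 8), Pow(-2, -1))), -32) = Mul(Add(4, Mul(Rational(9, 8), Rational(-1, 2))), -32) = Mul(Add(4, Rational(-9, 16)), -32) = Mul(Rational(55, 16), -32) = -110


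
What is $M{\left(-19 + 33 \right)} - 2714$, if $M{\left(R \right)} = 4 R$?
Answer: $-2658$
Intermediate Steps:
$M{\left(-19 + 33 \right)} - 2714 = 4 \left(-19 + 33\right) - 2714 = 4 \cdot 14 - 2714 = 56 - 2714 = -2658$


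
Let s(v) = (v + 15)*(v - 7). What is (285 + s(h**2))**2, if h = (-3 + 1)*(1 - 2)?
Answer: 51984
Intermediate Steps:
h = 2 (h = -2*(-1) = 2)
s(v) = (-7 + v)*(15 + v) (s(v) = (15 + v)*(-7 + v) = (-7 + v)*(15 + v))
(285 + s(h**2))**2 = (285 + (-105 + (2**2)**2 + 8*2**2))**2 = (285 + (-105 + 4**2 + 8*4))**2 = (285 + (-105 + 16 + 32))**2 = (285 - 57)**2 = 228**2 = 51984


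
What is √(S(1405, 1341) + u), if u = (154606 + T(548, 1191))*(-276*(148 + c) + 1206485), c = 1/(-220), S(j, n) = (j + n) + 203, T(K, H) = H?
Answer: √549348911929565/55 ≈ 4.2615e+5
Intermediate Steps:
S(j, n) = 203 + j + n
c = -1/220 ≈ -0.0045455
u = 9988161872888/55 (u = (154606 + 1191)*(-276*(148 - 1/220) + 1206485) = 155797*(-276*32559/220 + 1206485) = 155797*(-2246571/55 + 1206485) = 155797*(64110104/55) = 9988161872888/55 ≈ 1.8160e+11)
√(S(1405, 1341) + u) = √((203 + 1405 + 1341) + 9988161872888/55) = √(2949 + 9988161872888/55) = √(9988162035083/55) = √549348911929565/55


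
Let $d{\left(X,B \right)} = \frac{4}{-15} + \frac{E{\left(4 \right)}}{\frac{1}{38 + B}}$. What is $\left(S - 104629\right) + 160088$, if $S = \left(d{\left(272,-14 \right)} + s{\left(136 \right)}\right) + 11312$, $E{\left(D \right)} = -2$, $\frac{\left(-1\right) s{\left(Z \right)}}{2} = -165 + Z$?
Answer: $\frac{1001711}{15} \approx 66781.0$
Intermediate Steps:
$s{\left(Z \right)} = 330 - 2 Z$ ($s{\left(Z \right)} = - 2 \left(-165 + Z\right) = 330 - 2 Z$)
$d{\left(X,B \right)} = - \frac{1144}{15} - 2 B$ ($d{\left(X,B \right)} = \frac{4}{-15} - \frac{2}{\frac{1}{38 + B}} = 4 \left(- \frac{1}{15}\right) - 2 \left(38 + B\right) = - \frac{4}{15} - \left(76 + 2 B\right) = - \frac{1144}{15} - 2 B$)
$S = \frac{169826}{15}$ ($S = \left(\left(- \frac{1144}{15} - -28\right) + \left(330 - 272\right)\right) + 11312 = \left(\left(- \frac{1144}{15} + 28\right) + \left(330 - 272\right)\right) + 11312 = \left(- \frac{724}{15} + 58\right) + 11312 = \frac{146}{15} + 11312 = \frac{169826}{15} \approx 11322.0$)
$\left(S - 104629\right) + 160088 = \left(\frac{169826}{15} - 104629\right) + 160088 = - \frac{1399609}{15} + 160088 = \frac{1001711}{15}$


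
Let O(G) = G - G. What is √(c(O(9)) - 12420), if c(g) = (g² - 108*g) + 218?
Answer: I*√12202 ≈ 110.46*I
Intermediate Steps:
O(G) = 0
c(g) = 218 + g² - 108*g
√(c(O(9)) - 12420) = √((218 + 0² - 108*0) - 12420) = √((218 + 0 + 0) - 12420) = √(218 - 12420) = √(-12202) = I*√12202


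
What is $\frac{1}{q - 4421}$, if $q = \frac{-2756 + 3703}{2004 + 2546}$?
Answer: $- \frac{4550}{20114603} \approx -0.0002262$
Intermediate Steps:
$q = \frac{947}{4550} \approx 0.20813$
$\frac{1}{q - 4421} = \frac{1}{\frac{947}{4550} - 4421} = \frac{1}{- \frac{20114603}{4550}} = - \frac{4550}{20114603}$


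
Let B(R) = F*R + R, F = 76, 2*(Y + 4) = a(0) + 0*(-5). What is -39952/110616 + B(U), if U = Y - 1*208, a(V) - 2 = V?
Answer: -20422933/1257 ≈ -16247.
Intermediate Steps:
a(V) = 2 + V
Y = -3 (Y = -4 + ((2 + 0) + 0*(-5))/2 = -4 + (2 + 0)/2 = -4 + (1/2)*2 = -4 + 1 = -3)
U = -211 (U = -3 - 1*208 = -3 - 208 = -211)
B(R) = 77*R (B(R) = 76*R + R = 77*R)
-39952/110616 + B(U) = -39952/110616 + 77*(-211) = -39952*1/110616 - 16247 = -454/1257 - 16247 = -20422933/1257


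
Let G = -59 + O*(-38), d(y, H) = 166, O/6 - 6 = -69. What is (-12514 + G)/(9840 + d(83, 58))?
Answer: 1791/10006 ≈ 0.17899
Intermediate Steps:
O = -378 (O = 36 + 6*(-69) = 36 - 414 = -378)
G = 14305 (G = -59 - 378*(-38) = -59 + 14364 = 14305)
(-12514 + G)/(9840 + d(83, 58)) = (-12514 + 14305)/(9840 + 166) = 1791/10006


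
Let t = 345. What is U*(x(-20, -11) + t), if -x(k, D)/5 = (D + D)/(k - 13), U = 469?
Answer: 480725/3 ≈ 1.6024e+5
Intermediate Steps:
x(k, D) = -10*D/(-13 + k) (x(k, D) = -5*(D + D)/(k - 13) = -5*2*D/(-13 + k) = -10*D/(-13 + k))
U*(x(-20, -11) + t) = 469*(-10*(-11)/(-13 - 20) + 345) = 469*(-10*(-11)/(-33) + 345) = 469*(-10*(-11)*(-1/33) + 345) = 469*(-10/3 + 345) = 469*(1025/3) = 480725/3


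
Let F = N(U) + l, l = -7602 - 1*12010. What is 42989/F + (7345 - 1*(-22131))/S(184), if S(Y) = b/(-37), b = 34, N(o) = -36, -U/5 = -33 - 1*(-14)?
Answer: -10714903101/334016 ≈ -32079.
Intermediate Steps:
U = 95 (U = -5*(-33 - 1*(-14)) = -5*(-33 + 14) = -5*(-19) = 95)
l = -19612 (l = -7602 - 12010 = -19612)
F = -19648 (F = -36 - 19612 = -19648)
S(Y) = -34/37 (S(Y) = 34/(-37) = 34*(-1/37) = -34/37)
42989/F + (7345 - 1*(-22131))/S(184) = 42989/(-19648) + (7345 - 1*(-22131))/(-34/37) = 42989*(-1/19648) + (7345 + 22131)*(-37/34) = -42989/19648 + 29476*(-37/34) = -42989/19648 - 545306/17 = -10714903101/334016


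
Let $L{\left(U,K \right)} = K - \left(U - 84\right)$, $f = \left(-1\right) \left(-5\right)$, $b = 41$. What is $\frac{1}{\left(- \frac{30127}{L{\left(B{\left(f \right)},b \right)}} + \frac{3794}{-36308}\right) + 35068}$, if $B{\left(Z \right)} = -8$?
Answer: $\frac{2414482}{84123876917} \approx 2.8701 \cdot 10^{-5}$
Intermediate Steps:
$f = 5$
$L{\left(U,K \right)} = 84 + K - U$ ($L{\left(U,K \right)} = K - \left(-84 + U\right) = 84 + K - U$)
$\frac{1}{\left(- \frac{30127}{L{\left(B{\left(f \right)},b \right)}} + \frac{3794}{-36308}\right) + 35068} = \frac{1}{\left(- \frac{30127}{84 + 41 - -8} + \frac{3794}{-36308}\right) + 35068} = \frac{1}{\left(- \frac{30127}{84 + 41 + 8} + 3794 \left(- \frac{1}{36308}\right)\right) + 35068} = \frac{1}{\left(- \frac{30127}{133} - \frac{1897}{18154}\right) + 35068} = \frac{1}{- \frac{547177859}{2414482} + 35068} = \frac{1}{\frac{84123876917}{2414482}} = \frac{2414482}{84123876917}$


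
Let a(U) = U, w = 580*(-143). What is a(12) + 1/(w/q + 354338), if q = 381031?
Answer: 55867742603/4655644122 ≈ 12.000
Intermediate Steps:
w = -82940
a(12) + 1/(w/q + 354338) = 12 + 1/(-82940/381031 + 354338) = 12 + 1/(-82940*1/381031 + 354338) = 12 + 1/(-2860/13139 + 354338) = 12 + 1/(4655644122/13139) = 12 + 13139/4655644122 = 55867742603/4655644122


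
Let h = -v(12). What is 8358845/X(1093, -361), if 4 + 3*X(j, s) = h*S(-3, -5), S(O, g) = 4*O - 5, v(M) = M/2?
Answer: 25076535/98 ≈ 2.5588e+5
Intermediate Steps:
v(M) = M/2 (v(M) = M*(½) = M/2)
h = -6 (h = -12/2 = -1*6 = -6)
S(O, g) = -5 + 4*O
X(j, s) = 98/3 (X(j, s) = -4/3 + (-6*(-5 + 4*(-3)))/3 = -4/3 + (-6*(-5 - 12))/3 = -4/3 + (-6*(-17))/3 = -4/3 + (⅓)*102 = -4/3 + 34 = 98/3)
8358845/X(1093, -361) = 8358845/(98/3) = 8358845*(3/98) = 25076535/98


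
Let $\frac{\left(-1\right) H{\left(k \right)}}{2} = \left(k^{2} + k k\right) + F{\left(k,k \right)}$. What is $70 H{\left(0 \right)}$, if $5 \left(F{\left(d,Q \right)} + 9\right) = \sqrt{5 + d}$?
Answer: $1260 - 28 \sqrt{5} \approx 1197.4$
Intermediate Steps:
$F{\left(d,Q \right)} = -9 + \frac{\sqrt{5 + d}}{5}$
$H{\left(k \right)} = 18 - 4 k^{2} - \frac{2 \sqrt{5 + k}}{5}$ ($H{\left(k \right)} = - 2 \left(\left(k^{2} + k k\right) + \left(-9 + \frac{\sqrt{5 + k}}{5}\right)\right) = - 2 \left(\left(k^{2} + k^{2}\right) + \left(-9 + \frac{\sqrt{5 + k}}{5}\right)\right) = - 2 \left(2 k^{2} + \left(-9 + \frac{\sqrt{5 + k}}{5}\right)\right) = - 2 \left(-9 + 2 k^{2} + \frac{\sqrt{5 + k}}{5}\right) = 18 - 4 k^{2} - \frac{2 \sqrt{5 + k}}{5}$)
$70 H{\left(0 \right)} = 70 \left(18 - 4 \cdot 0^{2} - \frac{2 \sqrt{5 + 0}}{5}\right) = 70 \left(18 - 0 - \frac{2 \sqrt{5}}{5}\right) = 70 \left(18 + 0 - \frac{2 \sqrt{5}}{5}\right) = 70 \left(18 - \frac{2 \sqrt{5}}{5}\right) = 1260 - 28 \sqrt{5}$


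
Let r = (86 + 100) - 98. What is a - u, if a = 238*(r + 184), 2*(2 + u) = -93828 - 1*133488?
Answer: 178396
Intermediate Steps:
r = 88 (r = 186 - 98 = 88)
u = -113660 (u = -2 + (-93828 - 1*133488)/2 = -2 + (-93828 - 133488)/2 = -2 + (½)*(-227316) = -2 - 113658 = -113660)
a = 64736 (a = 238*(88 + 184) = 238*272 = 64736)
a - u = 64736 - 1*(-113660) = 64736 + 113660 = 178396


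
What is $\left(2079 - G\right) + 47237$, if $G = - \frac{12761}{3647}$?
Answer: $\frac{25695459}{521} \approx 49320.0$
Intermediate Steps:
$G = - \frac{1823}{521}$ ($G = \left(-12761\right) \frac{1}{3647} = - \frac{1823}{521} \approx -3.499$)
$\left(2079 - G\right) + 47237 = \left(2079 - - \frac{1823}{521}\right) + 47237 = \left(2079 + \frac{1823}{521}\right) + 47237 = \frac{1084982}{521} + 47237 = \frac{25695459}{521}$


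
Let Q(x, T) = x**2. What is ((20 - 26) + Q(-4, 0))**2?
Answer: 100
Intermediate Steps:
((20 - 26) + Q(-4, 0))**2 = ((20 - 26) + (-4)**2)**2 = (-6 + 16)**2 = 10**2 = 100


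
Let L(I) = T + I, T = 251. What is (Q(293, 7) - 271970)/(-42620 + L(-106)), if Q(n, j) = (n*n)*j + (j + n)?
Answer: -329273/42475 ≈ -7.7522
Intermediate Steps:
L(I) = 251 + I
Q(n, j) = j + n + j*n² (Q(n, j) = n²*j + (j + n) = j*n² + (j + n) = j + n + j*n²)
(Q(293, 7) - 271970)/(-42620 + L(-106)) = ((7 + 293 + 7*293²) - 271970)/(-42620 + (251 - 106)) = ((7 + 293 + 7*85849) - 271970)/(-42620 + 145) = ((7 + 293 + 600943) - 271970)/(-42475) = (601243 - 271970)*(-1/42475) = 329273*(-1/42475) = -329273/42475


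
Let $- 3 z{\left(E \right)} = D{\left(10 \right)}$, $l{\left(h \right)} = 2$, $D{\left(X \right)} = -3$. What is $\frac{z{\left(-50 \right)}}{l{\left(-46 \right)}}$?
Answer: $\frac{1}{2} \approx 0.5$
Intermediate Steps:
$z{\left(E \right)} = 1$ ($z{\left(E \right)} = \left(- \frac{1}{3}\right) \left(-3\right) = 1$)
$\frac{z{\left(-50 \right)}}{l{\left(-46 \right)}} = 1 \cdot \frac{1}{2} = \frac{1}{2}$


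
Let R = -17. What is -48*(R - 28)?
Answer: 2160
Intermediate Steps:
-48*(R - 28) = -48*(-17 - 28) = -48*(-45) = 2160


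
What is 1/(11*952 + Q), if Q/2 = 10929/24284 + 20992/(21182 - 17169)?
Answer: 48725846/510810687117 ≈ 9.5389e-5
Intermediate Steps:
Q = 553627805/48725846 (Q = 2*(10929/24284 + 20992/(21182 - 17169)) = 2*(10929*(1/24284) + 20992/4013) = 2*(10929/24284 + 20992*(1/4013)) = 2*(10929/24284 + 20992/4013) = 2*(553627805/97451692) = 553627805/48725846 ≈ 11.362)
1/(11*952 + Q) = 1/(11*952 + 553627805/48725846) = 1/(10472 + 553627805/48725846) = 1/(510810687117/48725846) = 48725846/510810687117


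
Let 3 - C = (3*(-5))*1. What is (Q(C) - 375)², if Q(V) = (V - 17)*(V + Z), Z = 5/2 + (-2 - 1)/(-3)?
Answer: 499849/4 ≈ 1.2496e+5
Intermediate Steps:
Z = 7/2 (Z = 5*(½) - 3*(-⅓) = 5/2 + 1 = 7/2 ≈ 3.5000)
C = 18 (C = 3 - 3*(-5) = 3 - (-15) = 3 - 1*(-15) = 3 + 15 = 18)
Q(V) = (-17 + V)*(7/2 + V) (Q(V) = (V - 17)*(V + 7/2) = (-17 + V)*(7/2 + V))
(Q(C) - 375)² = ((-119/2 + 18² - 27/2*18) - 375)² = ((-119/2 + 324 - 243) - 375)² = (43/2 - 375)² = (-707/2)² = 499849/4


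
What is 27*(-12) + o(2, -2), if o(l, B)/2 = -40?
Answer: -404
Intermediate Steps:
o(l, B) = -80 (o(l, B) = 2*(-40) = -80)
27*(-12) + o(2, -2) = 27*(-12) - 80 = -324 - 80 = -404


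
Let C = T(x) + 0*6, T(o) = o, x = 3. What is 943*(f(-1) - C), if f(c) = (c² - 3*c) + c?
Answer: 0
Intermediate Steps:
f(c) = c² - 2*c
C = 3 (C = 3 + 0*6 = 3 + 0 = 3)
943*(f(-1) - C) = 943*(-(-2 - 1) - 1*3) = 943*(-1*(-3) - 3) = 943*(3 - 3) = 943*0 = 0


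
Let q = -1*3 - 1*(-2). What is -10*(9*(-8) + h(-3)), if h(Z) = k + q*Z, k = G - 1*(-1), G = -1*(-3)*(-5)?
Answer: 830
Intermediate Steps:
G = -15 (G = 3*(-5) = -15)
q = -1 (q = -3 + 2 = -1)
k = -14 (k = -15 - 1*(-1) = -15 + 1 = -14)
h(Z) = -14 - Z
-10*(9*(-8) + h(-3)) = -10*(9*(-8) + (-14 - 1*(-3))) = -10*(-72 + (-14 + 3)) = -10*(-72 - 11) = -10*(-83) = 830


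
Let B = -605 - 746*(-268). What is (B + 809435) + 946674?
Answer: 1955432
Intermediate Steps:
B = 199323 (B = -605 + 199928 = 199323)
(B + 809435) + 946674 = (199323 + 809435) + 946674 = 1008758 + 946674 = 1955432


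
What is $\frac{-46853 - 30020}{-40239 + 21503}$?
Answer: $\frac{76873}{18736} \approx 4.103$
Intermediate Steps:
$\frac{-46853 - 30020}{-40239 + 21503} = - \frac{76873}{-18736} = \left(-76873\right) \left(- \frac{1}{18736}\right) = \frac{76873}{18736}$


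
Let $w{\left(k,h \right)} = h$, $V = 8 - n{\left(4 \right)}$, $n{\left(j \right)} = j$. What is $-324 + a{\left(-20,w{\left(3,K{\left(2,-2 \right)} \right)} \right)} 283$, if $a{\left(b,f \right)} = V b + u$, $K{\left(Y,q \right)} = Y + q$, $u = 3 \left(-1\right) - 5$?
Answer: $-25228$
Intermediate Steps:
$u = -8$ ($u = -3 - 5 = -8$)
$V = 4$ ($V = 8 - 4 = 4$)
$a{\left(b,f \right)} = -8 + 4 b$ ($a{\left(b,f \right)} = 4 b - 8 = -8 + 4 b$)
$-324 + a{\left(-20,w{\left(3,K{\left(2,-2 \right)} \right)} \right)} 283 = -324 + \left(-8 + 4 \left(-20\right)\right) 283 = -324 + \left(-8 - 80\right) 283 = -324 - 24904 = -25228$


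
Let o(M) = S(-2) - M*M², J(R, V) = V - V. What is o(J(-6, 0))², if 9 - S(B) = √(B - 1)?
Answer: (9 - I*√3)² ≈ 78.0 - 31.177*I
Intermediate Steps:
J(R, V) = 0
S(B) = 9 - √(-1 + B) (S(B) = 9 - √(B - 1) = 9 - √(-1 + B))
o(M) = 9 - M³ - I*√3 (o(M) = (9 - √(-1 - 2)) - M*M² = (9 - √(-3)) - M³ = (9 - I*√3) - M³ = 9 - M³ - I*√3)
o(J(-6, 0))² = (9 - 1*0³ - I*√3)² = (9 - 1*0 - I*√3)² = (9 + 0 - I*√3)² = (9 - I*√3)²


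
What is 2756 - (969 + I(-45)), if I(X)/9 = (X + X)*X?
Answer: -34663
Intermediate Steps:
I(X) = 18*X² (I(X) = 9*((X + X)*X) = 9*((2*X)*X) = 9*(2*X²) = 18*X²)
2756 - (969 + I(-45)) = 2756 - (969 + 18*(-45)²) = 2756 - (969 + 18*2025) = 2756 - (969 + 36450) = 2756 - 1*37419 = 2756 - 37419 = -34663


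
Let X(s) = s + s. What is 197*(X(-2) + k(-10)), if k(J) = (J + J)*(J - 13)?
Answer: 89832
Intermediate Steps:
X(s) = 2*s
k(J) = 2*J*(-13 + J) (k(J) = (2*J)*(-13 + J) = 2*J*(-13 + J))
197*(X(-2) + k(-10)) = 197*(2*(-2) + 2*(-10)*(-13 - 10)) = 197*(-4 + 2*(-10)*(-23)) = 197*(-4 + 460) = 197*456 = 89832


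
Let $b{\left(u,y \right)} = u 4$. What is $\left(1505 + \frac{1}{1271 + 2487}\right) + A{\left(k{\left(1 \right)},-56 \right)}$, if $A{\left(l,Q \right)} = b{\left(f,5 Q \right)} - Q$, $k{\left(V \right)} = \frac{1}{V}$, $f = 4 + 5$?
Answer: $\frac{6001527}{3758} \approx 1597.0$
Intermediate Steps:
$f = 9$
$b{\left(u,y \right)} = 4 u$
$A{\left(l,Q \right)} = 36 - Q$ ($A{\left(l,Q \right)} = 4 \cdot 9 - Q = 36 - Q$)
$\left(1505 + \frac{1}{1271 + 2487}\right) + A{\left(k{\left(1 \right)},-56 \right)} = \left(1505 + \frac{1}{1271 + 2487}\right) + \left(36 - -56\right) = \left(1505 + \frac{1}{3758}\right) + \left(36 + 56\right) = \left(1505 + \frac{1}{3758}\right) + 92 = \frac{5655791}{3758} + 92 = \frac{6001527}{3758}$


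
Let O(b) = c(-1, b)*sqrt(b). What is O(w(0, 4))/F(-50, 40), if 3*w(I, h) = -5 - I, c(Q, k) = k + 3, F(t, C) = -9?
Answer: -4*I*sqrt(15)/81 ≈ -0.19126*I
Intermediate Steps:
c(Q, k) = 3 + k
w(I, h) = -5/3 - I/3 (w(I, h) = (-5 - I)/3 = -5/3 - I/3)
O(b) = sqrt(b)*(3 + b) (O(b) = (3 + b)*sqrt(b) = sqrt(b)*(3 + b))
O(w(0, 4))/F(-50, 40) = (sqrt(-5/3 - 1/3*0)*(3 + (-5/3 - 1/3*0)))/(-9) = (sqrt(-5/3 + 0)*(3 + (-5/3 + 0)))*(-1/9) = (sqrt(-5/3)*(3 - 5/3))*(-1/9) = ((I*sqrt(15)/3)*(4/3))*(-1/9) = (4*I*sqrt(15)/9)*(-1/9) = -4*I*sqrt(15)/81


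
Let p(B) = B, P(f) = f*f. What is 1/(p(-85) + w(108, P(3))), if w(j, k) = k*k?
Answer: -¼ ≈ -0.25000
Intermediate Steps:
P(f) = f²
w(j, k) = k²
1/(p(-85) + w(108, P(3))) = 1/(-85 + (3²)²) = 1/(-85 + 9²) = 1/(-85 + 81) = 1/(-4) = -¼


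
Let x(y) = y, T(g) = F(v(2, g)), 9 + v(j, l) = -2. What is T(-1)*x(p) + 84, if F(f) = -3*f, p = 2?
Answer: 150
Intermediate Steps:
v(j, l) = -11 (v(j, l) = -9 - 2 = -11)
T(g) = 33 (T(g) = -3*(-11) = 33)
T(-1)*x(p) + 84 = 33*2 + 84 = 66 + 84 = 150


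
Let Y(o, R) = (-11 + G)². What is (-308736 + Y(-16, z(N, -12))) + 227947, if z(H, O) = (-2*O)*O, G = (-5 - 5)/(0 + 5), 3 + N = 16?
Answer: -80620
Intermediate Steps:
N = 13 (N = -3 + 16 = 13)
G = -2 (G = -10/5 = -10*⅕ = -2)
z(H, O) = -2*O²
Y(o, R) = 169 (Y(o, R) = (-11 - 2)² = (-13)² = 169)
(-308736 + Y(-16, z(N, -12))) + 227947 = (-308736 + 169) + 227947 = -308567 + 227947 = -80620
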